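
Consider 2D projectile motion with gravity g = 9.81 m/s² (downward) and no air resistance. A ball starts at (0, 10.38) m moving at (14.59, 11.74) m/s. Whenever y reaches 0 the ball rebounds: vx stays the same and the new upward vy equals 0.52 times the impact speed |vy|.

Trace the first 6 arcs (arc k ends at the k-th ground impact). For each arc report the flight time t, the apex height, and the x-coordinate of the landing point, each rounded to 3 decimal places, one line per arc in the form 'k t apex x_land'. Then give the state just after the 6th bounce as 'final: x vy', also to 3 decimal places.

Arc 1: start y=10.380, vy=11.740 → t=3.080, apex=17.405, x_land=44.944, impact vy=-18.479
  bounce: vy ← 0.52·18.479 = 9.609
Arc 2: start y=0.000, vy=9.609 → t=1.959, apex=4.706, x_land=73.527, impact vy=-9.609
  bounce: vy ← 0.52·9.609 = 4.997
Arc 3: start y=0.000, vy=4.997 → t=1.019, apex=1.273, x_land=88.390, impact vy=-4.997
  bounce: vy ← 0.52·4.997 = 2.598
Arc 4: start y=0.000, vy=2.598 → t=0.530, apex=0.344, x_land=96.118, impact vy=-2.598
  bounce: vy ← 0.52·2.598 = 1.351
Arc 5: start y=0.000, vy=1.351 → t=0.275, apex=0.093, x_land=100.137, impact vy=-1.351
  bounce: vy ← 0.52·1.351 = 0.703
Arc 6: start y=0.000, vy=0.703 → t=0.143, apex=0.025, x_land=102.227, impact vy=-0.703
  bounce: vy ← 0.52·0.703 = 0.365

1 3.080 17.405 44.944
2 1.959 4.706 73.527
3 1.019 1.273 88.390
4 0.530 0.344 96.118
5 0.275 0.093 100.137
6 0.143 0.025 102.227
final: 102.227 0.365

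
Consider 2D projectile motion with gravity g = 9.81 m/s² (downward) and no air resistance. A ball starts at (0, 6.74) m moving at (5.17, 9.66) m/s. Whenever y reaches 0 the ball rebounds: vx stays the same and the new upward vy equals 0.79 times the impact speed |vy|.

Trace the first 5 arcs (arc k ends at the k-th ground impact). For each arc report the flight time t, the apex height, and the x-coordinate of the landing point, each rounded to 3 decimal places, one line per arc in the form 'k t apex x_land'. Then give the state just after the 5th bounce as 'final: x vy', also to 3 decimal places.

1 2.516 11.496 13.006
2 2.419 7.175 25.511
3 1.911 4.478 35.391
4 1.510 2.795 43.196
5 1.193 1.744 49.361
final: 49.361 4.621

Arc 1: start y=6.740, vy=9.660 → t=2.516, apex=11.496, x_land=13.006, impact vy=-15.018
  bounce: vy ← 0.79·15.018 = 11.865
Arc 2: start y=0.000, vy=11.865 → t=2.419, apex=7.175, x_land=25.511, impact vy=-11.865
  bounce: vy ← 0.79·11.865 = 9.373
Arc 3: start y=0.000, vy=9.373 → t=1.911, apex=4.478, x_land=35.391, impact vy=-9.373
  bounce: vy ← 0.79·9.373 = 7.405
Arc 4: start y=0.000, vy=7.405 → t=1.510, apex=2.795, x_land=43.196, impact vy=-7.405
  bounce: vy ← 0.79·7.405 = 5.850
Arc 5: start y=0.000, vy=5.850 → t=1.193, apex=1.744, x_land=49.361, impact vy=-5.850
  bounce: vy ← 0.79·5.850 = 4.621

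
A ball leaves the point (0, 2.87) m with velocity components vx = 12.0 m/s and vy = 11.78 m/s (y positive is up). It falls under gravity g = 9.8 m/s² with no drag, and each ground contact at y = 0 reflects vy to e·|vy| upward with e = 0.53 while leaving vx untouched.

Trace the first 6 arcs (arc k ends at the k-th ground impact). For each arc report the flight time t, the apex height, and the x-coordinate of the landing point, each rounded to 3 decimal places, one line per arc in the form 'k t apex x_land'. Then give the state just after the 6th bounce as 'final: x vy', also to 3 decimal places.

1 2.627 9.950 31.524
2 1.510 2.795 49.650
3 0.801 0.785 59.257
4 0.424 0.221 64.349
5 0.225 0.062 67.047
6 0.119 0.017 68.478
final: 68.478 0.310

Arc 1: start y=2.870, vy=11.780 → t=2.627, apex=9.950, x_land=31.524, impact vy=-13.965
  bounce: vy ← 0.53·13.965 = 7.401
Arc 2: start y=0.000, vy=7.401 → t=1.510, apex=2.795, x_land=49.650, impact vy=-7.401
  bounce: vy ← 0.53·7.401 = 3.923
Arc 3: start y=0.000, vy=3.923 → t=0.801, apex=0.785, x_land=59.257, impact vy=-3.923
  bounce: vy ← 0.53·3.923 = 2.079
Arc 4: start y=0.000, vy=2.079 → t=0.424, apex=0.221, x_land=64.349, impact vy=-2.079
  bounce: vy ← 0.53·2.079 = 1.102
Arc 5: start y=0.000, vy=1.102 → t=0.225, apex=0.062, x_land=67.047, impact vy=-1.102
  bounce: vy ← 0.53·1.102 = 0.584
Arc 6: start y=0.000, vy=0.584 → t=0.119, apex=0.017, x_land=68.478, impact vy=-0.584
  bounce: vy ← 0.53·0.584 = 0.310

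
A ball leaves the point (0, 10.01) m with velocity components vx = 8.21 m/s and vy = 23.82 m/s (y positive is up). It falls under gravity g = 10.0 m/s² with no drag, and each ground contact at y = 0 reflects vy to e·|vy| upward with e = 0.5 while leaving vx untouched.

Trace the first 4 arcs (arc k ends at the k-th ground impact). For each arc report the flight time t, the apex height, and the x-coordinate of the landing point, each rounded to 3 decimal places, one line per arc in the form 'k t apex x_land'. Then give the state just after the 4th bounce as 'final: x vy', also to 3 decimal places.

1 5.153 38.380 42.302
2 2.771 9.595 65.049
3 1.385 2.399 76.422
4 0.693 0.600 82.108
final: 82.108 1.732

Arc 1: start y=10.010, vy=23.820 → t=5.153, apex=38.380, x_land=42.302, impact vy=-27.705
  bounce: vy ← 0.5·27.705 = 13.853
Arc 2: start y=0.000, vy=13.853 → t=2.771, apex=9.595, x_land=65.049, impact vy=-13.853
  bounce: vy ← 0.5·13.853 = 6.926
Arc 3: start y=0.000, vy=6.926 → t=1.385, apex=2.399, x_land=76.422, impact vy=-6.926
  bounce: vy ← 0.5·6.926 = 3.463
Arc 4: start y=0.000, vy=3.463 → t=0.693, apex=0.600, x_land=82.108, impact vy=-3.463
  bounce: vy ← 0.5·3.463 = 1.732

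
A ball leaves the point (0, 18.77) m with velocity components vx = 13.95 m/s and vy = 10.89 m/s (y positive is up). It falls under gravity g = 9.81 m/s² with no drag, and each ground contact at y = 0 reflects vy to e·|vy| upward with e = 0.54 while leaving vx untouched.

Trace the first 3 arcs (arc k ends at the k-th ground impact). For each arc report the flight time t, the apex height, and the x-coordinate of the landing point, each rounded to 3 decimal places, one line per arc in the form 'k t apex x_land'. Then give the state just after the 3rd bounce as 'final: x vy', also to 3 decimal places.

Arc 1: start y=18.770, vy=10.890 → t=3.359, apex=24.814, x_land=46.862, impact vy=-22.065
  bounce: vy ← 0.54·22.065 = 11.915
Arc 2: start y=0.000, vy=11.915 → t=2.429, apex=7.236, x_land=80.749, impact vy=-11.915
  bounce: vy ← 0.54·11.915 = 6.434
Arc 3: start y=0.000, vy=6.434 → t=1.312, apex=2.110, x_land=99.048, impact vy=-6.434
  bounce: vy ← 0.54·6.434 = 3.474

1 3.359 24.814 46.862
2 2.429 7.236 80.749
3 1.312 2.110 99.048
final: 99.048 3.474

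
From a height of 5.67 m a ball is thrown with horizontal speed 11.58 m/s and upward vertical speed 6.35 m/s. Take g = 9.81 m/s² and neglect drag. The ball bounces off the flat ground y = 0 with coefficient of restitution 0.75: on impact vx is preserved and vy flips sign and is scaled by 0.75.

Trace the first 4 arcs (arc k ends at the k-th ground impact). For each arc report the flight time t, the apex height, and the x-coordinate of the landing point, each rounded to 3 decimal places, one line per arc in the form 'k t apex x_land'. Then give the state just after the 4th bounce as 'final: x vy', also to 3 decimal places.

Arc 1: start y=5.670, vy=6.350 → t=1.902, apex=7.725, x_land=22.028, impact vy=-12.311
  bounce: vy ← 0.75·12.311 = 9.233
Arc 2: start y=0.000, vy=9.233 → t=1.882, apex=4.345, x_land=43.827, impact vy=-9.233
  bounce: vy ← 0.75·9.233 = 6.925
Arc 3: start y=0.000, vy=6.925 → t=1.412, apex=2.444, x_land=60.176, impact vy=-6.925
  bounce: vy ← 0.75·6.925 = 5.194
Arc 4: start y=0.000, vy=5.194 → t=1.059, apex=1.375, x_land=72.438, impact vy=-5.194
  bounce: vy ← 0.75·5.194 = 3.895

1 1.902 7.725 22.028
2 1.882 4.345 43.827
3 1.412 2.444 60.176
4 1.059 1.375 72.438
final: 72.438 3.895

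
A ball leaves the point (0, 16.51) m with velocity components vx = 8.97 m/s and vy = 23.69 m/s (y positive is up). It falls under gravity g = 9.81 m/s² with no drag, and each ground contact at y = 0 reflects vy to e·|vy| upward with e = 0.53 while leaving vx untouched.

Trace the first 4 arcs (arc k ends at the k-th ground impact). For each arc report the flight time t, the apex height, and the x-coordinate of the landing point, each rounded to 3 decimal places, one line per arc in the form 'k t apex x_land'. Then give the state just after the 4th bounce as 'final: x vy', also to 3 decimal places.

1 5.448 45.114 48.865
2 3.215 12.673 77.701
3 1.704 3.560 92.984
4 0.903 1.000 101.085
final: 101.085 2.348

Arc 1: start y=16.510, vy=23.690 → t=5.448, apex=45.114, x_land=48.865, impact vy=-29.751
  bounce: vy ← 0.53·29.751 = 15.768
Arc 2: start y=0.000, vy=15.768 → t=3.215, apex=12.673, x_land=77.701, impact vy=-15.768
  bounce: vy ← 0.53·15.768 = 8.357
Arc 3: start y=0.000, vy=8.357 → t=1.704, apex=3.560, x_land=92.984, impact vy=-8.357
  bounce: vy ← 0.53·8.357 = 4.429
Arc 4: start y=0.000, vy=4.429 → t=0.903, apex=1.000, x_land=101.085, impact vy=-4.429
  bounce: vy ← 0.53·4.429 = 2.348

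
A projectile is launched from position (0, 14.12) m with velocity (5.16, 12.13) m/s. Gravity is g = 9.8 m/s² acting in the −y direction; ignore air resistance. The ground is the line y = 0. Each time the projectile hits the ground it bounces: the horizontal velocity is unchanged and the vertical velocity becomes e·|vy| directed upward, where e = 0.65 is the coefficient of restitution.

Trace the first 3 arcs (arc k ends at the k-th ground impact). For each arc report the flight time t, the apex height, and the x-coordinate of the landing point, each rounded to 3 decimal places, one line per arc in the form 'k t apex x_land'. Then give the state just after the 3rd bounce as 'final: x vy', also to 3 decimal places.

Arc 1: start y=14.120, vy=12.130 → t=3.339, apex=21.627, x_land=17.227, impact vy=-20.589
  bounce: vy ← 0.65·20.589 = 13.383
Arc 2: start y=0.000, vy=13.383 → t=2.731, apex=9.137, x_land=31.320, impact vy=-13.383
  bounce: vy ← 0.65·13.383 = 8.699
Arc 3: start y=0.000, vy=8.699 → t=1.775, apex=3.861, x_land=40.480, impact vy=-8.699
  bounce: vy ← 0.65·8.699 = 5.654

1 3.339 21.627 17.227
2 2.731 9.137 31.320
3 1.775 3.861 40.480
final: 40.480 5.654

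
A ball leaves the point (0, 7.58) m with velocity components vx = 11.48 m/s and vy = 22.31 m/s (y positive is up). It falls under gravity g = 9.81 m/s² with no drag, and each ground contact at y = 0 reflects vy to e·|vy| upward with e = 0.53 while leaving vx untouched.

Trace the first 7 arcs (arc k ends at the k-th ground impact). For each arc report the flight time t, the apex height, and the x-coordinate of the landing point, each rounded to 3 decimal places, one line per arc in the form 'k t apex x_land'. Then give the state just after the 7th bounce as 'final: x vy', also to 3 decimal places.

1 4.866 32.949 55.862
2 2.747 9.255 87.401
3 1.456 2.600 104.116
4 0.772 0.730 112.976
5 0.409 0.205 117.671
6 0.217 0.058 120.160
7 0.115 0.016 121.479
final: 121.479 0.299

Arc 1: start y=7.580, vy=22.310 → t=4.866, apex=32.949, x_land=55.862, impact vy=-25.425
  bounce: vy ← 0.53·25.425 = 13.476
Arc 2: start y=0.000, vy=13.476 → t=2.747, apex=9.255, x_land=87.401, impact vy=-13.476
  bounce: vy ← 0.53·13.476 = 7.142
Arc 3: start y=0.000, vy=7.142 → t=1.456, apex=2.600, x_land=104.116, impact vy=-7.142
  bounce: vy ← 0.53·7.142 = 3.785
Arc 4: start y=0.000, vy=3.785 → t=0.772, apex=0.730, x_land=112.976, impact vy=-3.785
  bounce: vy ← 0.53·3.785 = 2.006
Arc 5: start y=0.000, vy=2.006 → t=0.409, apex=0.205, x_land=117.671, impact vy=-2.006
  bounce: vy ← 0.53·2.006 = 1.063
Arc 6: start y=0.000, vy=1.063 → t=0.217, apex=0.058, x_land=120.160, impact vy=-1.063
  bounce: vy ← 0.53·1.063 = 0.564
Arc 7: start y=0.000, vy=0.564 → t=0.115, apex=0.016, x_land=121.479, impact vy=-0.564
  bounce: vy ← 0.53·0.564 = 0.299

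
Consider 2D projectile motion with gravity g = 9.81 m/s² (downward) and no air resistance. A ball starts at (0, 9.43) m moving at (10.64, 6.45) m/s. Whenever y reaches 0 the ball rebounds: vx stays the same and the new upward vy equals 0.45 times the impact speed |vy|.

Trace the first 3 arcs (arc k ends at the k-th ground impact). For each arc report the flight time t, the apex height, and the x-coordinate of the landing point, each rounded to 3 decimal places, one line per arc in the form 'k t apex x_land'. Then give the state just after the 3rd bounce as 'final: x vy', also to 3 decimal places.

1 2.192 11.550 23.323
2 1.381 2.339 38.018
3 0.621 0.474 44.631
final: 44.631 1.372

Arc 1: start y=9.430, vy=6.450 → t=2.192, apex=11.550, x_land=23.323, impact vy=-15.054
  bounce: vy ← 0.45·15.054 = 6.774
Arc 2: start y=0.000, vy=6.774 → t=1.381, apex=2.339, x_land=38.018, impact vy=-6.774
  bounce: vy ← 0.45·6.774 = 3.048
Arc 3: start y=0.000, vy=3.048 → t=0.621, apex=0.474, x_land=44.631, impact vy=-3.048
  bounce: vy ← 0.45·3.048 = 1.372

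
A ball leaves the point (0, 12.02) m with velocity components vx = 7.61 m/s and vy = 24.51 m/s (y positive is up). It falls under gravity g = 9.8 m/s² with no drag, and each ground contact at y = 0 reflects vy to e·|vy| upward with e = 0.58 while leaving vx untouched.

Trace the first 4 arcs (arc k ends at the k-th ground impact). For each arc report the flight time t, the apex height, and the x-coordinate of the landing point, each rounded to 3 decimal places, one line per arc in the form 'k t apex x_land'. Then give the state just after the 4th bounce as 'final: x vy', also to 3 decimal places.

Arc 1: start y=12.020, vy=24.510 → t=5.452, apex=42.670, x_land=41.490, impact vy=-28.919
  bounce: vy ← 0.58·28.919 = 16.773
Arc 2: start y=0.000, vy=16.773 → t=3.423, apex=14.354, x_land=67.539, impact vy=-16.773
  bounce: vy ← 0.58·16.773 = 9.728
Arc 3: start y=0.000, vy=9.728 → t=1.985, apex=4.829, x_land=82.648, impact vy=-9.728
  bounce: vy ← 0.58·9.728 = 5.643
Arc 4: start y=0.000, vy=5.643 → t=1.152, apex=1.624, x_land=91.412, impact vy=-5.643
  bounce: vy ← 0.58·5.643 = 3.273

1 5.452 42.670 41.490
2 3.423 14.354 67.539
3 1.985 4.829 82.648
4 1.152 1.624 91.412
final: 91.412 3.273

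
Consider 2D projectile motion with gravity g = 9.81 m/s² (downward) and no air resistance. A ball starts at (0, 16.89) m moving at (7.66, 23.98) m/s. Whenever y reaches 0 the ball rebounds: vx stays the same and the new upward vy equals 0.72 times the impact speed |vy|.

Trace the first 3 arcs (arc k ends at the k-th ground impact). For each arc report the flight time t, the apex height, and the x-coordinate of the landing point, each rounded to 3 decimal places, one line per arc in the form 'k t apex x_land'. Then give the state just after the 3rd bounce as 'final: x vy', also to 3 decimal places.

1 5.513 46.199 42.233
2 4.419 23.950 76.085
3 3.182 12.415 100.459
final: 100.459 11.237

Arc 1: start y=16.890, vy=23.980 → t=5.513, apex=46.199, x_land=42.233, impact vy=-30.107
  bounce: vy ← 0.72·30.107 = 21.677
Arc 2: start y=0.000, vy=21.677 → t=4.419, apex=23.950, x_land=76.085, impact vy=-21.677
  bounce: vy ← 0.72·21.677 = 15.607
Arc 3: start y=0.000, vy=15.607 → t=3.182, apex=12.415, x_land=100.459, impact vy=-15.607
  bounce: vy ← 0.72·15.607 = 11.237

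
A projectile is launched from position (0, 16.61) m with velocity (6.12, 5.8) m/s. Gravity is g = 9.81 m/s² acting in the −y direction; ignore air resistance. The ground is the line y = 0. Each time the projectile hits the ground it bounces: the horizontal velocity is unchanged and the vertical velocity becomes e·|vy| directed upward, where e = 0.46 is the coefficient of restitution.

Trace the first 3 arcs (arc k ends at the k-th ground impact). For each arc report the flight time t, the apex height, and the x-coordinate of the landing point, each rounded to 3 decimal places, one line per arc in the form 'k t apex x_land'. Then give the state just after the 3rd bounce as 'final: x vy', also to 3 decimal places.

Arc 1: start y=16.610, vy=5.800 → t=2.524, apex=18.325, x_land=15.447, impact vy=-18.961
  bounce: vy ← 0.46·18.961 = 8.722
Arc 2: start y=0.000, vy=8.722 → t=1.778, apex=3.877, x_land=26.330, impact vy=-8.722
  bounce: vy ← 0.46·8.722 = 4.012
Arc 3: start y=0.000, vy=4.012 → t=0.818, apex=0.820, x_land=31.336, impact vy=-4.012
  bounce: vy ← 0.46·4.012 = 1.846

1 2.524 18.325 15.447
2 1.778 3.877 26.330
3 0.818 0.820 31.336
final: 31.336 1.846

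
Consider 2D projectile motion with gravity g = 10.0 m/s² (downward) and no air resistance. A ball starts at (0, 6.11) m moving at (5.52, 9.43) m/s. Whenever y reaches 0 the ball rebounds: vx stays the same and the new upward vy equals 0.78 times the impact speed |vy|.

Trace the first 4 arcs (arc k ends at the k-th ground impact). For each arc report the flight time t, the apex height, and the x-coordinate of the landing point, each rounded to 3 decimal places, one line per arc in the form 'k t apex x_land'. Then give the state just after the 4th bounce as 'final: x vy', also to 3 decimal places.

1 2.396 10.556 13.226
2 2.267 6.422 25.738
3 1.768 3.907 35.498
4 1.379 2.377 43.110
final: 43.110 5.378

Arc 1: start y=6.110, vy=9.430 → t=2.396, apex=10.556, x_land=13.226, impact vy=-14.530
  bounce: vy ← 0.78·14.530 = 11.334
Arc 2: start y=0.000, vy=11.334 → t=2.267, apex=6.422, x_land=25.738, impact vy=-11.334
  bounce: vy ← 0.78·11.334 = 8.840
Arc 3: start y=0.000, vy=8.840 → t=1.768, apex=3.907, x_land=35.498, impact vy=-8.840
  bounce: vy ← 0.78·8.840 = 6.895
Arc 4: start y=0.000, vy=6.895 → t=1.379, apex=2.377, x_land=43.110, impact vy=-6.895
  bounce: vy ← 0.78·6.895 = 5.378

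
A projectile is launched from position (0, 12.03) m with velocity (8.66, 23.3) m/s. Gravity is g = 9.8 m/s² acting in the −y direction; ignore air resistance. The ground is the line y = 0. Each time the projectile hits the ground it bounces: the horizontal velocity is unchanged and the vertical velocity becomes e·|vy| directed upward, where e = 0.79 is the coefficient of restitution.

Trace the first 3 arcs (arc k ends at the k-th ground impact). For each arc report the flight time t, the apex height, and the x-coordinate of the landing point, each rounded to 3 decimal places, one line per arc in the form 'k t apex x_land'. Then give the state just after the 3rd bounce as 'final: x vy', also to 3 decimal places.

Arc 1: start y=12.030, vy=23.300 → t=5.225, apex=39.728, x_land=45.248, impact vy=-27.905
  bounce: vy ← 0.79·27.905 = 22.045
Arc 2: start y=0.000, vy=22.045 → t=4.499, apex=24.795, x_land=84.209, impact vy=-22.045
  bounce: vy ← 0.79·22.045 = 17.415
Arc 3: start y=0.000, vy=17.415 → t=3.554, apex=15.474, x_land=114.988, impact vy=-17.415
  bounce: vy ← 0.79·17.415 = 13.758

1 5.225 39.728 45.248
2 4.499 24.795 84.209
3 3.554 15.474 114.988
final: 114.988 13.758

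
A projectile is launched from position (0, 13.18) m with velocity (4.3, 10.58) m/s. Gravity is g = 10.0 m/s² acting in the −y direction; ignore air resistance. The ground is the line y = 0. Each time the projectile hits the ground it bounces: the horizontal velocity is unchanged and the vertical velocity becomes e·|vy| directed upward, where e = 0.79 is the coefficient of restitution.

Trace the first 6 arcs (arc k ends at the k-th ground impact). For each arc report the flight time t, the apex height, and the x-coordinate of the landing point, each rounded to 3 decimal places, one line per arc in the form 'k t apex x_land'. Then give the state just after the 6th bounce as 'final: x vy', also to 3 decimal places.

1 2.996 18.777 12.882
2 3.062 11.719 26.048
3 2.419 7.314 36.449
4 1.911 4.564 44.666
5 1.510 2.849 51.157
6 1.193 1.778 56.286
final: 56.286 4.711

Arc 1: start y=13.180, vy=10.580 → t=2.996, apex=18.777, x_land=12.882, impact vy=-19.379
  bounce: vy ← 0.79·19.379 = 15.309
Arc 2: start y=0.000, vy=15.309 → t=3.062, apex=11.719, x_land=26.048, impact vy=-15.309
  bounce: vy ← 0.79·15.309 = 12.094
Arc 3: start y=0.000, vy=12.094 → t=2.419, apex=7.314, x_land=36.449, impact vy=-12.094
  bounce: vy ← 0.79·12.094 = 9.554
Arc 4: start y=0.000, vy=9.554 → t=1.911, apex=4.564, x_land=44.666, impact vy=-9.554
  bounce: vy ← 0.79·9.554 = 7.548
Arc 5: start y=0.000, vy=7.548 → t=1.510, apex=2.849, x_land=51.157, impact vy=-7.548
  bounce: vy ← 0.79·7.548 = 5.963
Arc 6: start y=0.000, vy=5.963 → t=1.193, apex=1.778, x_land=56.286, impact vy=-5.963
  bounce: vy ← 0.79·5.963 = 4.711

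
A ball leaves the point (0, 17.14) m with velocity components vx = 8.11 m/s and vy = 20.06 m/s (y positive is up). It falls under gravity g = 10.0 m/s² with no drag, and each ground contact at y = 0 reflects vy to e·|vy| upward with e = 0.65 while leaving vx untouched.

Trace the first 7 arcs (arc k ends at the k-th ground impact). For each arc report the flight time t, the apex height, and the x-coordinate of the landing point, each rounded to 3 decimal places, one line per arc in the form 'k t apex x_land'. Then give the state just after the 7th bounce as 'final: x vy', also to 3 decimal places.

1 4.736 37.260 38.408
2 3.549 15.742 67.188
3 2.307 6.651 85.896
4 1.499 2.810 98.056
5 0.975 1.187 105.960
6 0.633 0.502 111.097
7 0.412 0.212 114.437
final: 114.437 1.338

Arc 1: start y=17.140, vy=20.060 → t=4.736, apex=37.260, x_land=38.408, impact vy=-27.298
  bounce: vy ← 0.65·27.298 = 17.744
Arc 2: start y=0.000, vy=17.744 → t=3.549, apex=15.742, x_land=67.188, impact vy=-17.744
  bounce: vy ← 0.65·17.744 = 11.534
Arc 3: start y=0.000, vy=11.534 → t=2.307, apex=6.651, x_land=85.896, impact vy=-11.534
  bounce: vy ← 0.65·11.534 = 7.497
Arc 4: start y=0.000, vy=7.497 → t=1.499, apex=2.810, x_land=98.056, impact vy=-7.497
  bounce: vy ← 0.65·7.497 = 4.873
Arc 5: start y=0.000, vy=4.873 → t=0.975, apex=1.187, x_land=105.960, impact vy=-4.873
  bounce: vy ← 0.65·4.873 = 3.167
Arc 6: start y=0.000, vy=3.167 → t=0.633, apex=0.502, x_land=111.097, impact vy=-3.167
  bounce: vy ← 0.65·3.167 = 2.059
Arc 7: start y=0.000, vy=2.059 → t=0.412, apex=0.212, x_land=114.437, impact vy=-2.059
  bounce: vy ← 0.65·2.059 = 1.338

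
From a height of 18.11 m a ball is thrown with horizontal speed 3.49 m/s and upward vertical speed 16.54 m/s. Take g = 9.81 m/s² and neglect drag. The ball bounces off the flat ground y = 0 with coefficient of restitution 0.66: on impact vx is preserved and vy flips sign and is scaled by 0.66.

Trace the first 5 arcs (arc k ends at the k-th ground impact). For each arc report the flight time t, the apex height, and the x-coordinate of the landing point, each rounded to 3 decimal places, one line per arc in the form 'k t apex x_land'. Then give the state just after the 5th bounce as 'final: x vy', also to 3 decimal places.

Arc 1: start y=18.110, vy=16.540 → t=4.242, apex=32.054, x_land=14.806, impact vy=-25.078
  bounce: vy ← 0.66·25.078 = 16.551
Arc 2: start y=0.000, vy=16.551 → t=3.374, apex=13.963, x_land=26.582, impact vy=-16.551
  bounce: vy ← 0.66·16.551 = 10.924
Arc 3: start y=0.000, vy=10.924 → t=2.227, apex=6.082, x_land=34.355, impact vy=-10.924
  bounce: vy ← 0.66·10.924 = 7.210
Arc 4: start y=0.000, vy=7.210 → t=1.470, apex=2.649, x_land=39.485, impact vy=-7.210
  bounce: vy ← 0.66·7.210 = 4.758
Arc 5: start y=0.000, vy=4.758 → t=0.970, apex=1.154, x_land=42.871, impact vy=-4.758
  bounce: vy ← 0.66·4.758 = 3.141

1 4.242 32.054 14.806
2 3.374 13.963 26.582
3 2.227 6.082 34.355
4 1.470 2.649 39.485
5 0.970 1.154 42.871
final: 42.871 3.141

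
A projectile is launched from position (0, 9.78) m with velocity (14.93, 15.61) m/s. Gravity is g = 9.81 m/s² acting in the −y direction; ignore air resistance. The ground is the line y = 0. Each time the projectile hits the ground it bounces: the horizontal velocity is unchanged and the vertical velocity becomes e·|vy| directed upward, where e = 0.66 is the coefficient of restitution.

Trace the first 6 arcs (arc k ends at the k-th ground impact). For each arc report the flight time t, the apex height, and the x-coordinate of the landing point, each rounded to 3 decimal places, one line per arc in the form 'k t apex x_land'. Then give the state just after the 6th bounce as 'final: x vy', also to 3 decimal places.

Arc 1: start y=9.780, vy=15.610 → t=3.719, apex=22.200, x_land=55.519, impact vy=-20.870
  bounce: vy ← 0.66·20.870 = 13.774
Arc 2: start y=0.000, vy=13.774 → t=2.808, apex=9.670, x_land=97.446, impact vy=-13.774
  bounce: vy ← 0.66·13.774 = 9.091
Arc 3: start y=0.000, vy=9.091 → t=1.853, apex=4.212, x_land=125.117, impact vy=-9.091
  bounce: vy ← 0.66·9.091 = 6.000
Arc 4: start y=0.000, vy=6.000 → t=1.223, apex=1.835, x_land=143.380, impact vy=-6.000
  bounce: vy ← 0.66·6.000 = 3.960
Arc 5: start y=0.000, vy=3.960 → t=0.807, apex=0.799, x_land=155.434, impact vy=-3.960
  bounce: vy ← 0.66·3.960 = 2.614
Arc 6: start y=0.000, vy=2.614 → t=0.533, apex=0.348, x_land=163.389, impact vy=-2.614
  bounce: vy ← 0.66·2.614 = 1.725

1 3.719 22.200 55.519
2 2.808 9.670 97.446
3 1.853 4.212 125.117
4 1.223 1.835 143.380
5 0.807 0.799 155.434
6 0.533 0.348 163.389
final: 163.389 1.725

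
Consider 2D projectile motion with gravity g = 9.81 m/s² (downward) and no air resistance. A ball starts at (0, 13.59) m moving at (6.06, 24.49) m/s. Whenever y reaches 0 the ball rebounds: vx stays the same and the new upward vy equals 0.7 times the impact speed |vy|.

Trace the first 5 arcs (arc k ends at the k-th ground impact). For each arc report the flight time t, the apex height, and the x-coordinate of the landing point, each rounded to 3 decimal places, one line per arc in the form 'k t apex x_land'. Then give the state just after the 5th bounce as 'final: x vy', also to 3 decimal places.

1 5.497 44.159 33.311
2 4.201 21.638 58.767
3 2.940 10.603 76.586
4 2.058 5.195 89.060
5 1.441 2.546 97.791
final: 97.791 4.947

Arc 1: start y=13.590, vy=24.490 → t=5.497, apex=44.159, x_land=33.311, impact vy=-29.435
  bounce: vy ← 0.7·29.435 = 20.604
Arc 2: start y=0.000, vy=20.604 → t=4.201, apex=21.638, x_land=58.767, impact vy=-20.604
  bounce: vy ← 0.7·20.604 = 14.423
Arc 3: start y=0.000, vy=14.423 → t=2.940, apex=10.603, x_land=76.586, impact vy=-14.423
  bounce: vy ← 0.7·14.423 = 10.096
Arc 4: start y=0.000, vy=10.096 → t=2.058, apex=5.195, x_land=89.060, impact vy=-10.096
  bounce: vy ← 0.7·10.096 = 7.067
Arc 5: start y=0.000, vy=7.067 → t=1.441, apex=2.546, x_land=97.791, impact vy=-7.067
  bounce: vy ← 0.7·7.067 = 4.947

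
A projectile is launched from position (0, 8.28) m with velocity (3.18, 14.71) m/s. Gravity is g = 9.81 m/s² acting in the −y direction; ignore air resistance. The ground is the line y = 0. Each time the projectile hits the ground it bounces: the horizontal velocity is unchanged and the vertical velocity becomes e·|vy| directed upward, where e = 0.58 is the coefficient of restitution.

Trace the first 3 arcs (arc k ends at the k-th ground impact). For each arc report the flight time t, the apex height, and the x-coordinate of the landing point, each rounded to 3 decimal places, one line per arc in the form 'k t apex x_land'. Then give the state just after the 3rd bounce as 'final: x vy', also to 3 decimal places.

Arc 1: start y=8.280, vy=14.710 → t=3.484, apex=19.309, x_land=11.078, impact vy=-19.464
  bounce: vy ← 0.58·19.464 = 11.289
Arc 2: start y=0.000, vy=11.289 → t=2.302, apex=6.495, x_land=18.397, impact vy=-11.289
  bounce: vy ← 0.58·11.289 = 6.548
Arc 3: start y=0.000, vy=6.548 → t=1.335, apex=2.185, x_land=22.642, impact vy=-6.548
  bounce: vy ← 0.58·6.548 = 3.798

1 3.484 19.309 11.078
2 2.302 6.495 18.397
3 1.335 2.185 22.642
final: 22.642 3.798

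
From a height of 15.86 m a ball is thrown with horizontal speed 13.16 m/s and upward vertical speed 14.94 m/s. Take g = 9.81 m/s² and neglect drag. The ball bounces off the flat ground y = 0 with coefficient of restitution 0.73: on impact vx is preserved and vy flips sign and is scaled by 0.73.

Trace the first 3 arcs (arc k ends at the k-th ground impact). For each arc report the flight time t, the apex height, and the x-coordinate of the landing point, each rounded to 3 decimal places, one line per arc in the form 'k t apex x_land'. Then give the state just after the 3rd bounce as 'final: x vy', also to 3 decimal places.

1 3.879 27.236 51.052
2 3.440 14.514 96.328
3 2.511 7.735 129.379
final: 129.379 8.993

Arc 1: start y=15.860, vy=14.940 → t=3.879, apex=27.236, x_land=51.052, impact vy=-23.117
  bounce: vy ← 0.73·23.117 = 16.875
Arc 2: start y=0.000, vy=16.875 → t=3.440, apex=14.514, x_land=96.328, impact vy=-16.875
  bounce: vy ← 0.73·16.875 = 12.319
Arc 3: start y=0.000, vy=12.319 → t=2.511, apex=7.735, x_land=129.379, impact vy=-12.319
  bounce: vy ← 0.73·12.319 = 8.993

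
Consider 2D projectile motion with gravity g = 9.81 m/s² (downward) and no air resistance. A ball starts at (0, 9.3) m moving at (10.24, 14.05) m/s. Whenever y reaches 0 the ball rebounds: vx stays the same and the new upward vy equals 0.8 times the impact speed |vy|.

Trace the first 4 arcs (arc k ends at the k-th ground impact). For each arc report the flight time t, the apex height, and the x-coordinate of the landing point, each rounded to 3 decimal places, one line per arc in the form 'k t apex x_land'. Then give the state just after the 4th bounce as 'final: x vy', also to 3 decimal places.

1 3.419 19.361 35.010
2 3.179 12.391 67.562
3 2.543 7.930 93.603
4 2.034 5.075 114.435
final: 114.435 7.983

Arc 1: start y=9.300, vy=14.050 → t=3.419, apex=19.361, x_land=35.010, impact vy=-19.490
  bounce: vy ← 0.8·19.490 = 15.592
Arc 2: start y=0.000, vy=15.592 → t=3.179, apex=12.391, x_land=67.562, impact vy=-15.592
  bounce: vy ← 0.8·15.592 = 12.474
Arc 3: start y=0.000, vy=12.474 → t=2.543, apex=7.930, x_land=93.603, impact vy=-12.474
  bounce: vy ← 0.8·12.474 = 9.979
Arc 4: start y=0.000, vy=9.979 → t=2.034, apex=5.075, x_land=114.435, impact vy=-9.979
  bounce: vy ← 0.8·9.979 = 7.983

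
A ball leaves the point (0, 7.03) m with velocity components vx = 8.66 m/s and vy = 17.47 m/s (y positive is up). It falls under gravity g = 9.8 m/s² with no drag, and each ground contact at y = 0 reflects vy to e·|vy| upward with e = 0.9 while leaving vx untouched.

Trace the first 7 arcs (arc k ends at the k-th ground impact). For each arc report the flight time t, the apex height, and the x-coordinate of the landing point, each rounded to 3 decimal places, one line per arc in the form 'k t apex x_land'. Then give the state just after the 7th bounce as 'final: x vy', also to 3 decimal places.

Arc 1: start y=7.030, vy=17.470 → t=3.930, apex=22.601, x_land=34.037, impact vy=-21.047
  bounce: vy ← 0.9·21.047 = 18.943
Arc 2: start y=0.000, vy=18.943 → t=3.866, apex=18.307, x_land=67.515, impact vy=-18.943
  bounce: vy ← 0.9·18.943 = 17.048
Arc 3: start y=0.000, vy=17.048 → t=3.479, apex=14.829, x_land=97.645, impact vy=-17.048
  bounce: vy ← 0.9·17.048 = 15.343
Arc 4: start y=0.000, vy=15.343 → t=3.131, apex=12.011, x_land=124.762, impact vy=-15.343
  bounce: vy ← 0.9·15.343 = 13.809
Arc 5: start y=0.000, vy=13.809 → t=2.818, apex=9.729, x_land=149.168, impact vy=-13.809
  bounce: vy ← 0.9·13.809 = 12.428
Arc 6: start y=0.000, vy=12.428 → t=2.536, apex=7.881, x_land=171.133, impact vy=-12.428
  bounce: vy ← 0.9·12.428 = 11.185
Arc 7: start y=0.000, vy=11.185 → t=2.283, apex=6.383, x_land=190.901, impact vy=-11.185
  bounce: vy ← 0.9·11.185 = 10.067

1 3.930 22.601 34.037
2 3.866 18.307 67.515
3 3.479 14.829 97.645
4 3.131 12.011 124.762
5 2.818 9.729 149.168
6 2.536 7.881 171.133
7 2.283 6.383 190.901
final: 190.901 10.067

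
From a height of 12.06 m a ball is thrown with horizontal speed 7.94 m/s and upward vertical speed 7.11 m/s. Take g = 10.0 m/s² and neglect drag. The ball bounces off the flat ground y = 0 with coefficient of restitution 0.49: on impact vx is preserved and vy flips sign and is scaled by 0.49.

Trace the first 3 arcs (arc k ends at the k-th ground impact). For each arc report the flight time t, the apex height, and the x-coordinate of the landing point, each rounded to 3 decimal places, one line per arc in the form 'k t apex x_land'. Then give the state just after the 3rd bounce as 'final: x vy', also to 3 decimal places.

Arc 1: start y=12.060, vy=7.110 → t=2.419, apex=14.588, x_land=19.207, impact vy=-17.081
  bounce: vy ← 0.49·17.081 = 8.370
Arc 2: start y=0.000, vy=8.370 → t=1.674, apex=3.502, x_land=32.498, impact vy=-8.370
  bounce: vy ← 0.49·8.370 = 4.101
Arc 3: start y=0.000, vy=4.101 → t=0.820, apex=0.841, x_land=39.011, impact vy=-4.101
  bounce: vy ← 0.49·4.101 = 2.010

1 2.419 14.588 19.207
2 1.674 3.502 32.498
3 0.820 0.841 39.011
final: 39.011 2.010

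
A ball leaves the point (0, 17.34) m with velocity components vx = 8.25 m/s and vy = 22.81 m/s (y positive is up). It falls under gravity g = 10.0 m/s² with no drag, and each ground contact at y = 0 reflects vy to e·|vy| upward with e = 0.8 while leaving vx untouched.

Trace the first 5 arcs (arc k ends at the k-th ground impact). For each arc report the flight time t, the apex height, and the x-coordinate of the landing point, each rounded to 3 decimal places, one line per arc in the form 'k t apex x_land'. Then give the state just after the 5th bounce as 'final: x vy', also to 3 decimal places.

Arc 1: start y=17.340, vy=22.810 → t=5.226, apex=43.355, x_land=43.112, impact vy=-29.446
  bounce: vy ← 0.8·29.446 = 23.557
Arc 2: start y=0.000, vy=23.557 → t=4.711, apex=27.747, x_land=81.981, impact vy=-23.557
  bounce: vy ← 0.8·23.557 = 18.846
Arc 3: start y=0.000, vy=18.846 → t=3.769, apex=17.758, x_land=113.076, impact vy=-18.846
  bounce: vy ← 0.8·18.846 = 15.077
Arc 4: start y=0.000, vy=15.077 → t=3.015, apex=11.365, x_land=137.953, impact vy=-15.077
  bounce: vy ← 0.8·15.077 = 12.061
Arc 5: start y=0.000, vy=12.061 → t=2.412, apex=7.274, x_land=157.854, impact vy=-12.061
  bounce: vy ← 0.8·12.061 = 9.649

1 5.226 43.355 43.112
2 4.711 27.747 81.981
3 3.769 17.758 113.076
4 3.015 11.365 137.953
5 2.412 7.274 157.854
final: 157.854 9.649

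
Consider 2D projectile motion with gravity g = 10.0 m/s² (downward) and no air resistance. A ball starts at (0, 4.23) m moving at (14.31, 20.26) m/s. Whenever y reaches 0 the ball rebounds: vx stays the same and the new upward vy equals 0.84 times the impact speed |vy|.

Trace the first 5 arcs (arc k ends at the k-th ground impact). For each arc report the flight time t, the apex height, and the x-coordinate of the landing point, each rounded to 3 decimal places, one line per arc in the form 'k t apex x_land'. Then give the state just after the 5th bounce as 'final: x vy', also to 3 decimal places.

Arc 1: start y=4.230, vy=20.260 → t=4.251, apex=24.753, x_land=60.832, impact vy=-22.250
  bounce: vy ← 0.84·22.250 = 18.690
Arc 2: start y=0.000, vy=18.690 → t=3.738, apex=17.466, x_land=114.323, impact vy=-18.690
  bounce: vy ← 0.84·18.690 = 15.700
Arc 3: start y=0.000, vy=15.700 → t=3.140, apex=12.324, x_land=159.256, impact vy=-15.700
  bounce: vy ← 0.84·15.700 = 13.188
Arc 4: start y=0.000, vy=13.188 → t=2.638, apex=8.696, x_land=196.999, impact vy=-13.188
  bounce: vy ← 0.84·13.188 = 11.078
Arc 5: start y=0.000, vy=11.078 → t=2.216, apex=6.136, x_land=228.703, impact vy=-11.078
  bounce: vy ← 0.84·11.078 = 9.305

1 4.251 24.753 60.832
2 3.738 17.466 114.323
3 3.140 12.324 159.256
4 2.638 8.696 196.999
5 2.216 6.136 228.703
final: 228.703 9.305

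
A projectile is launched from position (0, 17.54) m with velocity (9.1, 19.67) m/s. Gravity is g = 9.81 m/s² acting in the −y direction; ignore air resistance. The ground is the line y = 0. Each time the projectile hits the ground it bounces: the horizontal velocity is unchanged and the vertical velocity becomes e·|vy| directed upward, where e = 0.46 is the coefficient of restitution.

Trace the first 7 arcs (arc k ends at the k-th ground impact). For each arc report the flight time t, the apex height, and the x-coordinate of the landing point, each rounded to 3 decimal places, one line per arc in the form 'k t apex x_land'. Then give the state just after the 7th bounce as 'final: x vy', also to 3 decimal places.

1 4.761 37.260 43.327
2 2.536 7.884 66.402
3 1.166 1.668 77.016
4 0.537 0.353 81.899
5 0.247 0.075 84.145
6 0.114 0.016 85.178
7 0.052 0.003 85.653
final: 85.653 0.118

Arc 1: start y=17.540, vy=19.670 → t=4.761, apex=37.260, x_land=43.327, impact vy=-27.038
  bounce: vy ← 0.46·27.038 = 12.437
Arc 2: start y=0.000, vy=12.437 → t=2.536, apex=7.884, x_land=66.402, impact vy=-12.437
  bounce: vy ← 0.46·12.437 = 5.721
Arc 3: start y=0.000, vy=5.721 → t=1.166, apex=1.668, x_land=77.016, impact vy=-5.721
  bounce: vy ← 0.46·5.721 = 2.632
Arc 4: start y=0.000, vy=2.632 → t=0.537, apex=0.353, x_land=81.899, impact vy=-2.632
  bounce: vy ← 0.46·2.632 = 1.211
Arc 5: start y=0.000, vy=1.211 → t=0.247, apex=0.075, x_land=84.145, impact vy=-1.211
  bounce: vy ← 0.46·1.211 = 0.557
Arc 6: start y=0.000, vy=0.557 → t=0.114, apex=0.016, x_land=85.178, impact vy=-0.557
  bounce: vy ← 0.46·0.557 = 0.256
Arc 7: start y=0.000, vy=0.256 → t=0.052, apex=0.003, x_land=85.653, impact vy=-0.256
  bounce: vy ← 0.46·0.256 = 0.118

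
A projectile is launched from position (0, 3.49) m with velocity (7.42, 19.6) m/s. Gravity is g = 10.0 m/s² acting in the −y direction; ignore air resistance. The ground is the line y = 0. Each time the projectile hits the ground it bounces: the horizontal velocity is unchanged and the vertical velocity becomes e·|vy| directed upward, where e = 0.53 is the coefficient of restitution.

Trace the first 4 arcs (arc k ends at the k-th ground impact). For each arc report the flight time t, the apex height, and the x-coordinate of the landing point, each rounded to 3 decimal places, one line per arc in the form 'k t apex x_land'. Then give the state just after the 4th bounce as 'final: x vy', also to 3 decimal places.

Arc 1: start y=3.490, vy=19.600 → t=4.091, apex=22.698, x_land=30.353, impact vy=-21.306
  bounce: vy ← 0.53·21.306 = 11.292
Arc 2: start y=0.000, vy=11.292 → t=2.258, apex=6.376, x_land=47.110, impact vy=-11.292
  bounce: vy ← 0.53·11.292 = 5.985
Arc 3: start y=0.000, vy=5.985 → t=1.197, apex=1.791, x_land=55.992, impact vy=-5.985
  bounce: vy ← 0.53·5.985 = 3.172
Arc 4: start y=0.000, vy=3.172 → t=0.634, apex=0.503, x_land=60.699, impact vy=-3.172
  bounce: vy ← 0.53·3.172 = 1.681

1 4.091 22.698 30.353
2 2.258 6.376 47.110
3 1.197 1.791 55.992
4 0.634 0.503 60.699
final: 60.699 1.681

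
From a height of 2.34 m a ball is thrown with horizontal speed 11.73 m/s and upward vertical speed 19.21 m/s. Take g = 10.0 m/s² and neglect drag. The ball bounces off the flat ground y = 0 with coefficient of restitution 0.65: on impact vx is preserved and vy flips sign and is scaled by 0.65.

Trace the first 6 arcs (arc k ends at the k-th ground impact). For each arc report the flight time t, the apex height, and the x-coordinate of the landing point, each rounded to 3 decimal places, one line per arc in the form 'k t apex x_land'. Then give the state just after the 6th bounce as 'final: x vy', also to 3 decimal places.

1 3.960 20.791 46.453
2 2.651 8.784 77.548
3 1.723 3.711 97.760
4 1.120 1.568 110.898
5 0.728 0.663 119.438
6 0.473 0.280 124.988
final: 124.988 1.538

Arc 1: start y=2.340, vy=19.210 → t=3.960, apex=20.791, x_land=46.453, impact vy=-20.392
  bounce: vy ← 0.65·20.392 = 13.255
Arc 2: start y=0.000, vy=13.255 → t=2.651, apex=8.784, x_land=77.548, impact vy=-13.255
  bounce: vy ← 0.65·13.255 = 8.616
Arc 3: start y=0.000, vy=8.616 → t=1.723, apex=3.711, x_land=97.760, impact vy=-8.616
  bounce: vy ← 0.65·8.616 = 5.600
Arc 4: start y=0.000, vy=5.600 → t=1.120, apex=1.568, x_land=110.898, impact vy=-5.600
  bounce: vy ← 0.65·5.600 = 3.640
Arc 5: start y=0.000, vy=3.640 → t=0.728, apex=0.663, x_land=119.438, impact vy=-3.640
  bounce: vy ← 0.65·3.640 = 2.366
Arc 6: start y=0.000, vy=2.366 → t=0.473, apex=0.280, x_land=124.988, impact vy=-2.366
  bounce: vy ← 0.65·2.366 = 1.538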